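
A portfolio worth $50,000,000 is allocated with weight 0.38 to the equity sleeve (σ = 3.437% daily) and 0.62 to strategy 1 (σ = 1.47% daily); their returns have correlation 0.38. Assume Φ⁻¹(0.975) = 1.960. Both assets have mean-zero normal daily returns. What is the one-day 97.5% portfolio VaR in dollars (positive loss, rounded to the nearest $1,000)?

σ_p² = 0.38²·3.437² + 0.62²·1.47² + 2·0.38·0.38·0.62·3.437·1.47 = 3.4411 (%²).
σ_p = √3.4411 = 1.855%.
VaR = 1.960 × 1.855% = 3.636%; on $50,000,000 that is $1,818,000.

$1,818,000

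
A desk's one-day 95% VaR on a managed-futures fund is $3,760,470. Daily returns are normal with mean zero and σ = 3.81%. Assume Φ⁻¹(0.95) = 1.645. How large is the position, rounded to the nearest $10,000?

$60,000,000

VaR as a fraction of value: z·σ = 1.645 × 3.81% = 6.26745%.
Position = $3,760,470 / 0.0626745 = $60,000,000.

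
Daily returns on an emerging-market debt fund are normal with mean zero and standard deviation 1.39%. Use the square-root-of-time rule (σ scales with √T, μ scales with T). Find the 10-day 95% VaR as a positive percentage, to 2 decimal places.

At 95%, z = 1.645.
σ_{10d} = 1.39% × √10 = 4.396%.
VaR = 1.645 × 4.396% = 7.231%.

7.23%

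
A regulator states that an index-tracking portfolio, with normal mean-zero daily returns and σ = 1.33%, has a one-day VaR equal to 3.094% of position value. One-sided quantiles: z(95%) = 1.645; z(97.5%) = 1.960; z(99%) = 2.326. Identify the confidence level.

Implied z = VaR/σ = 3.094 / 1.33 = 2.326.
This matches z(99%) = 2.326.

99%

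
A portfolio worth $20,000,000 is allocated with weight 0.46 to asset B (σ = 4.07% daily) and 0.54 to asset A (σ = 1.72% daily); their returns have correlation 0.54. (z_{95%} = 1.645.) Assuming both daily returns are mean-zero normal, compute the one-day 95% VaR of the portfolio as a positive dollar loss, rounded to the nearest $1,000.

σ_p² = 0.46²·4.07² + 0.54²·1.72² + 2·0.54·0.46·0.54·4.07·1.72 = 6.2458 (%²).
σ_p = √6.2458 = 2.499%.
VaR = 1.645 × 2.499% = 4.111%; on $20,000,000 that is $822,200.

$822,000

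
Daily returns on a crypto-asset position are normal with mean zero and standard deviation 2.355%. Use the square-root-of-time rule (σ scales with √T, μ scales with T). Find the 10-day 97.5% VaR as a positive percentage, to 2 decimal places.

At 97.5%, z = 1.960.
σ_{10d} = 2.355% × √10 = 7.447%.
VaR = 1.960 × 7.447% = 14.596%.

14.60%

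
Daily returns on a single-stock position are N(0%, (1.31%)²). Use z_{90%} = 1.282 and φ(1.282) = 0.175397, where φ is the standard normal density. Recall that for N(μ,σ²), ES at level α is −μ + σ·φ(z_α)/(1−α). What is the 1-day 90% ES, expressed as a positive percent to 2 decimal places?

Tail multiplier: φ(z)/(1−α) = 0.175397 / 0.1 = 1.754.
ES = 1.31% × 1.754 = 2.298%.

2.30%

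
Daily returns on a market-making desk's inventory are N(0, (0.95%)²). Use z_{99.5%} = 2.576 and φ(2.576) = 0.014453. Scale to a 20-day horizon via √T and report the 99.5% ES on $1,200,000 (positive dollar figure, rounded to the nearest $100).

σ_{20d} = 0.95% × √20 = 4.249%.
ES multiplier = φ(z)/(1−α) = 0.014453/0.005 = 2.891.
ES = 4.249% × 2.891 = 12.284%; on $1,200,000: $147,408.

$147,400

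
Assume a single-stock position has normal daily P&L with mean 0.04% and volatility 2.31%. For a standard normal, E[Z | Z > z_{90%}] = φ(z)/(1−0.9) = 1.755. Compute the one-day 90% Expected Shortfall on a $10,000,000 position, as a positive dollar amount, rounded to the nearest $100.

ES = −(0.04%) + 2.31% × 1.755 = 4.014%.
On $10,000,000: 0.04014 × $10,000,000 = $401,400.

$401,400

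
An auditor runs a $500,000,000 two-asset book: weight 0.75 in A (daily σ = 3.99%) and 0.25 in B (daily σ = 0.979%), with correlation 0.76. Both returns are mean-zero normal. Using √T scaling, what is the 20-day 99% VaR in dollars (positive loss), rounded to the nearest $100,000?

σ_p = √(0.75²·3.99² + 0.25²·0.979² + 2·0.76·0.75·0.25·3.99·0.979) = 3.182%.
σ_{20d} = 3.182% × √20 = 14.230%.
z(99%) = 2.326.
VaR = 2.326 × 14.230% = 33.099%; on $500,000,000 that is $165,495,000.

$165,500,000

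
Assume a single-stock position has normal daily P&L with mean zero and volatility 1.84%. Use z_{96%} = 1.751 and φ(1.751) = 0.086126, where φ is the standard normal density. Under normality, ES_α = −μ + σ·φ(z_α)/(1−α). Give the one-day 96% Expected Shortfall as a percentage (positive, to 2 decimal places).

3.96%

Tail multiplier: φ(z)/(1−α) = 0.086126 / 0.04 = 2.153.
ES = 1.84% × 2.153 = 3.962%.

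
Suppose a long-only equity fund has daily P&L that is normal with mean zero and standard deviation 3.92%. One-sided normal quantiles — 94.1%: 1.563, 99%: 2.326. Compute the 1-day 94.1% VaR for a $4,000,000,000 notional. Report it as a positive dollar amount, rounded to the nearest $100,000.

$245,100,000

VaR = z·σ = 1.563 × 3.92% = 6.127%.
On $4,000,000,000: 0.06127 × $4,000,000,000 = $245,080,000.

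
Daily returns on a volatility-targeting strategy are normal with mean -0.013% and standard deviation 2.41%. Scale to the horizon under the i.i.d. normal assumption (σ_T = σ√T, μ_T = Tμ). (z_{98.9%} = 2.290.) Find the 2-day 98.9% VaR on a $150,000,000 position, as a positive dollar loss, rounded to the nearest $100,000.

σ_{2d} = 2.41% × √2 = 3.408%; μ_{2d} = 2 × -0.013% = -0.026%.
VaR = −(-0.026%) + 2.290 × 3.408% = 7.830%.
On $150,000,000: 0.07830 × $150,000,000 = $11,745,000.

$11,700,000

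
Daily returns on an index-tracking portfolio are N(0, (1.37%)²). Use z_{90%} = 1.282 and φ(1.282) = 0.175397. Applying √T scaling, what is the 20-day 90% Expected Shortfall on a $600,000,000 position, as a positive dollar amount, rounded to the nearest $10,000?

σ_{20d} = 1.37% × √20 = 6.127%.
ES multiplier = φ(z)/(1−α) = 0.175397/0.1 = 1.754.
ES = 6.127% × 1.754 = 10.747%; on $600,000,000: $64,482,000.

$64,480,000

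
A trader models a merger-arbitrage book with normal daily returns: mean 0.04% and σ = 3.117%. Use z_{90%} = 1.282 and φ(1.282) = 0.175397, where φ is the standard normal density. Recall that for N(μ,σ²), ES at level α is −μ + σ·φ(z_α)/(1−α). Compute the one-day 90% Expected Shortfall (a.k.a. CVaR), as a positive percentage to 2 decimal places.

Tail multiplier: φ(z)/(1−α) = 0.175397 / 0.1 = 1.754.
ES = −(0.04%) + 3.117% × 1.754 = 5.427%.

5.43%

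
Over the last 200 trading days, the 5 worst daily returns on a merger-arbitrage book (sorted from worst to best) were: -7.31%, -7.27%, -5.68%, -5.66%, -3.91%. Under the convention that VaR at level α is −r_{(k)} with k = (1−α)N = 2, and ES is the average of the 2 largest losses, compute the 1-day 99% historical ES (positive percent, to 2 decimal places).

The 2 worst returns sum to -14.58%.
ES = −(-14.58%) / 2 = 7.29%.

7.29%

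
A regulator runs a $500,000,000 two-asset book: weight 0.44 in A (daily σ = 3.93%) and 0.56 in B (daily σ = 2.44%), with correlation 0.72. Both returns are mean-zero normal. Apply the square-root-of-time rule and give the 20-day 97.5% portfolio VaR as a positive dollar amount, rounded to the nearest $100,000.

σ_p = √(0.44²·3.93² + 0.56²·2.44² + 2·0.72·0.44·0.56·3.93·2.44) = 2.874%.
σ_{20d} = 2.874% × √20 = 12.853%.
z(97.5%) = 1.960.
VaR = 1.960 × 12.853% = 25.192%; on $500,000,000 that is $125,960,000.

$126,000,000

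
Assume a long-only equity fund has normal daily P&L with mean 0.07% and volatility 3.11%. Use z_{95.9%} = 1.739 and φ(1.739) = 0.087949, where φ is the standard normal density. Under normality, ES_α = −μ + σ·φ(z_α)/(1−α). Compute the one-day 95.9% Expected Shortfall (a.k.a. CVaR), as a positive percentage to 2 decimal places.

Tail multiplier: φ(z)/(1−α) = 0.087949 / 0.041 = 2.145.
ES = −(0.07%) + 3.11% × 2.145 = 6.601%.

6.60%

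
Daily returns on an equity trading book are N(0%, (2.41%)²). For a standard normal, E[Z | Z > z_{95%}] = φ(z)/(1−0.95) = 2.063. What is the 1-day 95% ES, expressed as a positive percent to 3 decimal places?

ES = 2.41% × 2.063 = 4.972%.

4.972%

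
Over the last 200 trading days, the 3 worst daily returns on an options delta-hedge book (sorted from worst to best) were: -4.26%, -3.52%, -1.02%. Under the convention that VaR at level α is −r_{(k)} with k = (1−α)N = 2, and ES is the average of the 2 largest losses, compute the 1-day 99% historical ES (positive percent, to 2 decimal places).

3.89%

The 2 worst returns sum to -7.78%.
ES = −(-7.78%) / 2 = 3.89%.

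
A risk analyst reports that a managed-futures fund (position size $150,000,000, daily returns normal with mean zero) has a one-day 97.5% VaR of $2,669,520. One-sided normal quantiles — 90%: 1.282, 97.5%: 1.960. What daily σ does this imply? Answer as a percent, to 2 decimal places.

VaR as a fraction: $2,669,520 / $150,000,000 = 1.780%.
σ = VaR / z = 1.780% / 1.960 = 0.908%.

0.91%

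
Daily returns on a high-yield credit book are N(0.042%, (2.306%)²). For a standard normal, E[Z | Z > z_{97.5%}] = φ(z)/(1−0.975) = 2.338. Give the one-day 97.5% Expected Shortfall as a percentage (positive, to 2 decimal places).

ES = −(0.042%) + 2.306% × 2.338 = 5.349%.

5.35%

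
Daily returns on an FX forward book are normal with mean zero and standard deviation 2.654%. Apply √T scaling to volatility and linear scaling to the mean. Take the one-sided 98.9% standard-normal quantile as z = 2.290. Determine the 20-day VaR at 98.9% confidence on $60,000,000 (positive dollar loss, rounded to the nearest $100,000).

σ_{20d} = 2.654% × √20 = 11.869%.
VaR = 2.290 × 11.869% = 27.180%.
On $60,000,000: 0.27180 × $60,000,000 = $16,308,000.

$16,300,000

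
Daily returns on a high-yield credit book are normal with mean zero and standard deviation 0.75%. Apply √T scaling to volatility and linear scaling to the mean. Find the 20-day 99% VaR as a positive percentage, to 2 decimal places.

7.80%

At 99%, z = 2.326.
σ_{20d} = 0.75% × √20 = 3.354%.
VaR = 2.326 × 3.354% = 7.801%.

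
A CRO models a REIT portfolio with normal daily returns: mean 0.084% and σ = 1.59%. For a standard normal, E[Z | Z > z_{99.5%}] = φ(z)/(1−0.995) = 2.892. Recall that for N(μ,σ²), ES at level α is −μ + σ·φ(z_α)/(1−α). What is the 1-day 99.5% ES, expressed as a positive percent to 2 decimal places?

4.51%

ES = −(0.084%) + 1.59% × 2.892 = 4.514%.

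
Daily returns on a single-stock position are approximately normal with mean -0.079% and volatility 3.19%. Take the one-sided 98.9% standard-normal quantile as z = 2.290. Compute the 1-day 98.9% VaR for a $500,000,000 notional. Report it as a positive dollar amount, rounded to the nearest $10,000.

$36,920,000

VaR = −μ + z·σ = −(-0.079%) + 2.290 × 3.19% = 7.384%.
On $500,000,000: 0.07384 × $500,000,000 = $36,920,000.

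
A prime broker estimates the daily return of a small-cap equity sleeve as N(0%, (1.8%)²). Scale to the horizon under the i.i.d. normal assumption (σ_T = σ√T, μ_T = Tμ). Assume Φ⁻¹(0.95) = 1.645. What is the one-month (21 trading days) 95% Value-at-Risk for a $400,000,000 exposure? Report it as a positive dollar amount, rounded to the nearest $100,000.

$54,300,000

σ_{21d} = 1.8% × √21 = 8.249%.
VaR = 1.645 × 8.249% = 13.570%.
On $400,000,000: 0.13570 × $400,000,000 = $54,280,000.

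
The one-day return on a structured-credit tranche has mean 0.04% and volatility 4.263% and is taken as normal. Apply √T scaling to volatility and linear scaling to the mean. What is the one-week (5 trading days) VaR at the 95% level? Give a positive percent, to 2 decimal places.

15.48%

At 95%, z = 1.645.
σ_{5d} = 4.263% × √5 = 9.532%; μ_{5d} = 5 × 0.04% = 0.200%.
VaR = −(0.200%) + 1.645 × 9.532% = 15.480%.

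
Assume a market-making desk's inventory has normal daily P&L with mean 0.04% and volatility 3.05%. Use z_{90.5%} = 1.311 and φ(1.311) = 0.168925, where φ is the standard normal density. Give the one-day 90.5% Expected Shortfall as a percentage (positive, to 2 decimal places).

Tail multiplier: φ(z)/(1−α) = 0.168925 / 0.095 = 1.778.
ES = −(0.04%) + 3.05% × 1.778 = 5.383%.

5.38%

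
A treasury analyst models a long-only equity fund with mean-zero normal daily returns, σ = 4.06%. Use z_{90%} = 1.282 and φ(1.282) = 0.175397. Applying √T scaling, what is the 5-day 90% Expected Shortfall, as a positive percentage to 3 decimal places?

15.923%

σ_{5d} = 4.06% × √5 = 9.078%.
ES multiplier = φ(z)/(1−α) = 0.175397/0.1 = 1.754.
ES = 9.078% × 1.754 = 15.923%.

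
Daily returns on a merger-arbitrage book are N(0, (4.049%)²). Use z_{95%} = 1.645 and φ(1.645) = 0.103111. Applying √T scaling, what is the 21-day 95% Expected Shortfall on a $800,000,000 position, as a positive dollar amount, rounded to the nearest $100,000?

σ_{21d} = 4.049% × √21 = 18.555%.
ES multiplier = φ(z)/(1−α) = 0.103111/0.05 = 2.062.
ES = 18.555% × 2.062 = 38.260%; on $800,000,000: $306,080,000.

$306,100,000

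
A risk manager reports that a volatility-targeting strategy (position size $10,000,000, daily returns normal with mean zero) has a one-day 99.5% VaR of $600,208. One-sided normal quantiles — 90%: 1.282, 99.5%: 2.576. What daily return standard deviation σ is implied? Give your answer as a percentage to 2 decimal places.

VaR as a fraction: $600,208 / $10,000,000 = 6.002%.
σ = VaR / z = 6.002% / 2.576 = 2.330%.

2.33%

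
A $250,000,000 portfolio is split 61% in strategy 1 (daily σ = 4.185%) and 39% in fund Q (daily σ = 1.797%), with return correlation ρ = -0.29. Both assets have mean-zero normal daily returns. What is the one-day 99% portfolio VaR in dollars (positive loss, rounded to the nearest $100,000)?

σ_p² = 0.61²·4.185² + 0.39²·1.797² + 2·-0.29·0.61·0.39·4.185·1.797 = 5.9705 (%²).
σ_p = √5.9705 = 2.443%.
At 99%, z = 2.326.
VaR = 2.326 × 2.443% = 5.682%; on $250,000,000 that is $14,205,000.

$14,200,000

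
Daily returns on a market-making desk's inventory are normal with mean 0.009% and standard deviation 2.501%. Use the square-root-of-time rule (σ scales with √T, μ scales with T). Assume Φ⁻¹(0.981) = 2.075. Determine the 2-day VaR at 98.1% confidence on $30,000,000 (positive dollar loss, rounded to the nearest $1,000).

σ_{2d} = 2.501% × √2 = 3.537%; μ_{2d} = 2 × 0.009% = 0.018%.
VaR = −(0.018%) + 2.075 × 3.537% = 7.321%.
On $30,000,000: 0.07321 × $30,000,000 = $2,196,300.

$2,196,000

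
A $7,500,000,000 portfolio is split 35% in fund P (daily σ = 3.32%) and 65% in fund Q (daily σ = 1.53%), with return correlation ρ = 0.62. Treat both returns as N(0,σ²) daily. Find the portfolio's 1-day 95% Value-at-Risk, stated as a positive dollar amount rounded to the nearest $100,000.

$239,600,000

σ_p² = 0.35²·3.32² + 0.65²·1.53² + 2·0.62·0.35·0.65·3.32·1.53 = 3.7722 (%²).
σ_p = √3.7722 = 1.942%.
At 95%, z = 1.645.
VaR = 1.645 × 1.942% = 3.195%; on $7,500,000,000 that is $239,625,000.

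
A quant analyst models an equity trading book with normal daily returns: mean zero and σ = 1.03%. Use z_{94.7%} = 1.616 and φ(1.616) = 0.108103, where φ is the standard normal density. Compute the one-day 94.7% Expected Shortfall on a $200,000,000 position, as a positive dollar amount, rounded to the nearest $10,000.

$4,200,000

Tail multiplier: φ(z)/(1−α) = 0.108103 / 0.053 = 2.040.
ES = 1.03% × 2.040 = 2.101%.
On $200,000,000: 0.02101 × $200,000,000 = $4,202,000.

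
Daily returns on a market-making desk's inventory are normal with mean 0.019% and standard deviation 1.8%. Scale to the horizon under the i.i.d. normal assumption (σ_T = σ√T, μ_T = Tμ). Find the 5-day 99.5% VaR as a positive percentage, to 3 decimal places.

10.273%

At 99.5%, z = 2.576.
σ_{5d} = 1.8% × √5 = 4.025%; μ_{5d} = 5 × 0.019% = 0.095%.
VaR = −(0.095%) + 2.576 × 4.025% = 10.273%.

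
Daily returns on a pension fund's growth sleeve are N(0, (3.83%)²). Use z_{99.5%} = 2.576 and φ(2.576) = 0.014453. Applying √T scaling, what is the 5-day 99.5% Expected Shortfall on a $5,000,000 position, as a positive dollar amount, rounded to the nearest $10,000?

σ_{5d} = 3.83% × √5 = 8.564%.
ES multiplier = φ(z)/(1−α) = 0.014453/0.005 = 2.891.
ES = 8.564% × 2.891 = 24.759%; on $5,000,000: $1,237,950.

$1,240,000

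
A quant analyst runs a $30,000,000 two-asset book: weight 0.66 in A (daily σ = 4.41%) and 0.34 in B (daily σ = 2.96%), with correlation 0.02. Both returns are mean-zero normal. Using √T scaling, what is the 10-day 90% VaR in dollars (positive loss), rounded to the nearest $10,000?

σ_p = √(0.66²·4.41² + 0.34²·2.96² + 2·0.02·0.66·0.34·4.41·2.96) = 3.099%.
σ_{10d} = 3.099% × √10 = 9.800%.
z(90%) = 1.282.
VaR = 1.282 × 9.800% = 12.564%; on $30,000,000 that is $3,769,200.

$3,770,000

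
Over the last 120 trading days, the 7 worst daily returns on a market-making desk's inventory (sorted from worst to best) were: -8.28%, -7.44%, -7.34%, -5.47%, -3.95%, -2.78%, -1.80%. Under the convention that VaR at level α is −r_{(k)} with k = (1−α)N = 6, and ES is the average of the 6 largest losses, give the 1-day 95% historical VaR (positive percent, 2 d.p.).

k = 6; the 6th lowest return is -2.78%, so VaR = 2.78%.

2.78%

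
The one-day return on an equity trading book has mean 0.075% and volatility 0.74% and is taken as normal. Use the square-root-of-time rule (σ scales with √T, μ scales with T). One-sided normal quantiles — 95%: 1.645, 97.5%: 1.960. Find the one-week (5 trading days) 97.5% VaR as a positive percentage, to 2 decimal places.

2.87%

σ_{5d} = 0.74% × √5 = 1.655%; μ_{5d} = 5 × 0.075% = 0.375%.
VaR = −(0.375%) + 1.960 × 1.655% = 2.869%.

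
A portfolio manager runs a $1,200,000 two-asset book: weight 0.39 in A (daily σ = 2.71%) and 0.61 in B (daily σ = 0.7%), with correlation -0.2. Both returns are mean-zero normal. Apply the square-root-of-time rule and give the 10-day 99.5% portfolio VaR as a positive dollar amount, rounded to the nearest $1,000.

σ_p = √(0.39²·2.71² + 0.61²·0.7² + 2·-0.2·0.39·0.61·2.71·0.7) = 1.058%.
σ_{10d} = 1.058% × √10 = 3.346%.
z(99.5%) = 2.576.
VaR = 2.576 × 3.346% = 8.619%; on $1,200,000 that is $103,428.

$103,000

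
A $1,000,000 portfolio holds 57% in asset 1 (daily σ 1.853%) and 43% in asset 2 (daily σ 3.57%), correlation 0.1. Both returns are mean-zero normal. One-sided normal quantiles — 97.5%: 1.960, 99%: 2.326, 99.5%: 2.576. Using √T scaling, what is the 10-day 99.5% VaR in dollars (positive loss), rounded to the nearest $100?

$158,700

σ_p = √(0.57²·1.853² + 0.43²·3.57² + 2·0.1·0.57·0.43·1.853·3.57) = 1.948%.
σ_{10d} = 1.948% × √10 = 6.160%.
VaR = 2.576 × 6.160% = 15.868%; on $1,000,000 that is $158,680.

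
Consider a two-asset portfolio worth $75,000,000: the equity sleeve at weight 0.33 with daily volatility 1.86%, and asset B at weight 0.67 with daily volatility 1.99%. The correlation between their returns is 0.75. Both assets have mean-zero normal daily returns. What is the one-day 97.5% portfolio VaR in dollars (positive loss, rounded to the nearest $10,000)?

$2,700,000

σ_p² = 0.33²·1.86² + 0.67²·1.99² + 2·0.75·0.33·0.67·1.86·1.99 = 3.3820 (%²).
σ_p = √3.3820 = 1.839%.
At 97.5%, z = 1.960.
VaR = 1.960 × 1.839% = 3.604%; on $75,000,000 that is $2,703,000.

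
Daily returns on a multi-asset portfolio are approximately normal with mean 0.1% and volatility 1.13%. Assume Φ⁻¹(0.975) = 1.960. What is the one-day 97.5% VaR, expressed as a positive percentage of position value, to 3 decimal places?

VaR = −μ + z·σ = −(0.1%) + 1.960 × 1.13% = 2.115%.

2.115%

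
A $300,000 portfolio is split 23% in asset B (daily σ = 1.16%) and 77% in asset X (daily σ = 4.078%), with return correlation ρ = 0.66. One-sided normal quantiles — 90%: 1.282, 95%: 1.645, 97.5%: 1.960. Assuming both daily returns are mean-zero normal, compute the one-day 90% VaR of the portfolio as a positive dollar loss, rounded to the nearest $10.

$12,780

σ_p² = 0.23²·1.16² + 0.77²·4.078² + 2·0.66·0.23·0.77·1.16·4.078 = 11.0370 (%²).
σ_p = √11.0370 = 3.322%.
VaR = 1.282 × 3.322% = 4.259%; on $300,000 that is $12,777.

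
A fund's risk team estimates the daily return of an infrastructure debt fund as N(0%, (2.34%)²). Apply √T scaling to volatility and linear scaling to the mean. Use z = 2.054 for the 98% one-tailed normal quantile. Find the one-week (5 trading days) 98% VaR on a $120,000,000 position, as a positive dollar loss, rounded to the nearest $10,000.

σ_{5d} = 2.34% × √5 = 5.232%.
VaR = 2.054 × 5.232% = 10.747%.
On $120,000,000: 0.10747 × $120,000,000 = $12,896,400.

$12,900,000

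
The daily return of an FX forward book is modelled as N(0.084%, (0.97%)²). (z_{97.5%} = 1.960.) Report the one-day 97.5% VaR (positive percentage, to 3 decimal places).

VaR = −μ + z·σ = −(0.084%) + 1.960 × 0.97% = 1.817%.

1.817%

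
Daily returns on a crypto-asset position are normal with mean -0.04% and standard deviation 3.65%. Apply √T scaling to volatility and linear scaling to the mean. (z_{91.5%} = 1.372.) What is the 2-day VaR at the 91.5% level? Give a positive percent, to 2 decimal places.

σ_{2d} = 3.65% × √2 = 5.162%; μ_{2d} = 2 × -0.04% = -0.080%.
VaR = −(-0.080%) + 1.372 × 5.162% = 7.162%.

7.16%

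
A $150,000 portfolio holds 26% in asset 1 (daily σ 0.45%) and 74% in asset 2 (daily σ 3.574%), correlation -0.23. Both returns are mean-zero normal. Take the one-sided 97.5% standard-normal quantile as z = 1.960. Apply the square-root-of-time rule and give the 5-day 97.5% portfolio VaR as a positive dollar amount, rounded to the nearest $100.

σ_p = √(0.26²·0.45² + 0.74²·3.574² + 2·-0.23·0.26·0.74·0.45·3.574) = 2.620%.
σ_{5d} = 2.620% × √5 = 5.858%.
VaR = 1.960 × 5.858% = 11.482%; on $150,000 that is $17,223.

$17,200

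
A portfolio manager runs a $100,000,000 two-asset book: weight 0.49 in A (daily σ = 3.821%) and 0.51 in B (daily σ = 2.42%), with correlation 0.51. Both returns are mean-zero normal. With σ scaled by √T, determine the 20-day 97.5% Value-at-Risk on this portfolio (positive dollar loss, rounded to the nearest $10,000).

σ_p = √(0.49²·3.821² + 0.51²·2.42² + 2·0.51·0.49·0.51·3.821·2.42) = 2.718%.
σ_{20d} = 2.718% × √20 = 12.155%.
z(97.5%) = 1.960.
VaR = 1.960 × 12.155% = 23.824%; on $100,000,000 that is $23,824,000.

$23,820,000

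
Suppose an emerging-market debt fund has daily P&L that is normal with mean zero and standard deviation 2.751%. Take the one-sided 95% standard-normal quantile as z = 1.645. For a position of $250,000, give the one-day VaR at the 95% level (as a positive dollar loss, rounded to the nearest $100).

VaR = z·σ = 1.645 × 2.751% = 4.525%.
On $250,000: 0.04525 × $250,000 = $11,313.

$11,300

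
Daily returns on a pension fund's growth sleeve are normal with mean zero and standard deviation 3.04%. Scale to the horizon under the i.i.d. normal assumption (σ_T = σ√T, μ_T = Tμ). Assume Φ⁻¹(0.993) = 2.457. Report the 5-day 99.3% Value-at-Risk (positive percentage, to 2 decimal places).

16.70%

σ_{5d} = 3.04% × √5 = 6.798%.
VaR = 2.457 × 6.798% = 16.703%.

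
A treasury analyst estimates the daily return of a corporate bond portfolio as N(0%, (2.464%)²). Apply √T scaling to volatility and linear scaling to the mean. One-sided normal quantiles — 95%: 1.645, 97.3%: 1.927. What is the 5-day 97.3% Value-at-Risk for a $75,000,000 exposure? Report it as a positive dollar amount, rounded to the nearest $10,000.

σ_{5d} = 2.464% × √5 = 5.510%.
VaR = 1.927 × 5.510% = 10.618%.
On $75,000,000: 0.10618 × $75,000,000 = $7,963,500.

$7,960,000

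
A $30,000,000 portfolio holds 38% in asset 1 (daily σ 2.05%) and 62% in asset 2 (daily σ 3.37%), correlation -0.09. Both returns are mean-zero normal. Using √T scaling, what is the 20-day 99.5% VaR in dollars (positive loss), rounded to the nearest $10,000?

σ_p = √(0.38²·2.05² + 0.62²·3.37² + 2·-0.09·0.38·0.62·2.05·3.37) = 2.163%.
σ_{20d} = 2.163% × √20 = 9.673%.
z(99.5%) = 2.576.
VaR = 2.576 × 9.673% = 24.918%; on $30,000,000 that is $7,475,400.

$7,480,000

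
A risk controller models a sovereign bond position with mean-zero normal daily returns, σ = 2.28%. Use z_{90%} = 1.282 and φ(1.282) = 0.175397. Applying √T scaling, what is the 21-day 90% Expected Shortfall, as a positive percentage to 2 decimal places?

σ_{21d} = 2.28% × √21 = 10.448%.
ES multiplier = φ(z)/(1−α) = 0.175397/0.1 = 1.754.
ES = 10.448% × 1.754 = 18.326%.

18.33%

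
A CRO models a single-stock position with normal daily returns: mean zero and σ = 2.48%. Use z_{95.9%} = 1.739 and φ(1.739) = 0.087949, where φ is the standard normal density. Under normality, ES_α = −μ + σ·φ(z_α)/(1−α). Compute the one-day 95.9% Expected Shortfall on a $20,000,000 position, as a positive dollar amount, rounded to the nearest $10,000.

Tail multiplier: φ(z)/(1−α) = 0.087949 / 0.041 = 2.145.
ES = 2.48% × 2.145 = 5.320%.
On $20,000,000: 0.05320 × $20,000,000 = $1,064,000.

$1,060,000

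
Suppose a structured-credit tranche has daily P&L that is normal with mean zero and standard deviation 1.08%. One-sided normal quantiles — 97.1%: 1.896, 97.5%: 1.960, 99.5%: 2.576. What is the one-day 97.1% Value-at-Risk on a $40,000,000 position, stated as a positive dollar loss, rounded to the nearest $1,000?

$819,000

VaR = z·σ = 1.896 × 1.08% = 2.048%.
On $40,000,000: 0.02048 × $40,000,000 = $819,200.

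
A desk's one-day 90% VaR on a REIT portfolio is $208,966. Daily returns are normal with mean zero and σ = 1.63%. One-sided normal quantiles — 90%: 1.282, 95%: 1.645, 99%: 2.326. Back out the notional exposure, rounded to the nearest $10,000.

VaR as a fraction of value: z·σ = 1.282 × 1.63% = 2.08966%.
Position = $208,966 / 0.0208966 = $10,000,000.

$10,000,000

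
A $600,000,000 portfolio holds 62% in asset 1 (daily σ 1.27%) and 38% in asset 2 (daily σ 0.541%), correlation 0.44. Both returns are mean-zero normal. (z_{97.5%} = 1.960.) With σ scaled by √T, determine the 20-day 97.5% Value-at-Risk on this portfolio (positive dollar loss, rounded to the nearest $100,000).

σ_p = √(0.62²·1.27² + 0.38²·0.541² + 2·0.44·0.62·0.38·1.27·0.541) = 0.897%.
σ_{20d} = 0.897% × √20 = 4.012%.
VaR = 1.960 × 4.012% = 7.864%; on $600,000,000 that is $47,184,000.

$47,200,000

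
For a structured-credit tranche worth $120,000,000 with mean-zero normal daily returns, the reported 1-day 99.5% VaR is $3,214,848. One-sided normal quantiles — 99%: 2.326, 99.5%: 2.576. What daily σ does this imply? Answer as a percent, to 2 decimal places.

VaR as a fraction: $3,214,848 / $120,000,000 = 2.679%.
σ = VaR / z = 2.679% / 2.576 = 1.040%.

1.04%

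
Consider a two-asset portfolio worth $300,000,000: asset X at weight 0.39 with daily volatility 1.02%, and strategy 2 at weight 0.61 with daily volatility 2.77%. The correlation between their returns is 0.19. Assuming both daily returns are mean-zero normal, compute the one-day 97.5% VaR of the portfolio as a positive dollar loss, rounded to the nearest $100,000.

σ_p² = 0.39²·1.02² + 0.61²·2.77² + 2·0.19·0.39·0.61·1.02·2.77 = 3.2688 (%²).
σ_p = √3.2688 = 1.808%.
At 97.5%, z = 1.960.
VaR = 1.960 × 1.808% = 3.544%; on $300,000,000 that is $10,632,000.

$10,600,000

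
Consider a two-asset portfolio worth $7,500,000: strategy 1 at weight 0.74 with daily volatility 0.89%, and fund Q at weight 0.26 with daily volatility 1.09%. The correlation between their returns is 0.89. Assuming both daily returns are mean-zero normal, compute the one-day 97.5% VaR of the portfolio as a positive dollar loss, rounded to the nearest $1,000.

σ_p² = 0.74²·0.89² + 0.26²·1.09² + 2·0.89·0.74·0.26·0.89·1.09 = 0.8463 (%²).
σ_p = √0.8463 = 0.920%.
At 97.5%, z = 1.960.
VaR = 1.960 × 0.920% = 1.803%; on $7,500,000 that is $135,225.

$135,000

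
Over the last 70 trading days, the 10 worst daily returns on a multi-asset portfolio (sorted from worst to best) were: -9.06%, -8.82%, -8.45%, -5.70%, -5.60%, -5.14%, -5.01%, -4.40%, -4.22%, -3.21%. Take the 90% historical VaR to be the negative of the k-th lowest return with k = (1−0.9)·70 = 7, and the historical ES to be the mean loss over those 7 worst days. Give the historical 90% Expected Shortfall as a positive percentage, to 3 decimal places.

The 7 worst returns sum to -47.78%.
ES = −(-47.78%) / 7 = 6.8257…% ≈ 6.826%.

6.826%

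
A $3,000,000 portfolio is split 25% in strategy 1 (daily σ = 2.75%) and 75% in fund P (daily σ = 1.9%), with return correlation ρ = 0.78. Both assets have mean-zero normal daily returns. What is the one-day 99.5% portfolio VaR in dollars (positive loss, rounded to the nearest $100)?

$155,200

σ_p² = 0.25²·2.75² + 0.75²·1.9² + 2·0.78·0.25·0.75·2.75·1.9 = 4.0316 (%²).
σ_p = √4.0316 = 2.008%.
At 99.5%, z = 2.576.
VaR = 2.576 × 2.008% = 5.173%; on $3,000,000 that is $155,190.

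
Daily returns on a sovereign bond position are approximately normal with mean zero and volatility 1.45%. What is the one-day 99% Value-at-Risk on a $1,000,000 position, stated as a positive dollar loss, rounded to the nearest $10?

$33,730

At 99% one-sided, z = 2.326.
VaR = z·σ = 2.326 × 1.45% = 3.373%.
On $1,000,000: 0.03373 × $1,000,000 = $33,730.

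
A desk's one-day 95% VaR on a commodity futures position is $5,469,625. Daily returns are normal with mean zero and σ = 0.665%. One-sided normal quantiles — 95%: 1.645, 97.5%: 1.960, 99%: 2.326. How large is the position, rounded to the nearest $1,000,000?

VaR as a fraction of value: z·σ = 1.645 × 0.665% = 1.09393%.
Position = $5,469,625 / 0.0109392 = $500,000,000.

$500,000,000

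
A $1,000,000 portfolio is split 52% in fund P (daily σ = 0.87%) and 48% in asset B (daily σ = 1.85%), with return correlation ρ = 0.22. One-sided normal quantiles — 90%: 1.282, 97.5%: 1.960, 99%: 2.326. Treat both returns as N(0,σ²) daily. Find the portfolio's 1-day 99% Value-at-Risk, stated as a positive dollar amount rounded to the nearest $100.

σ_p² = 0.52²·0.87² + 0.48²·1.85² + 2·0.22·0.52·0.48·0.87·1.85 = 1.1700 (%²).
σ_p = √1.1700 = 1.082%.
VaR = 2.326 × 1.082% = 2.517%; on $1,000,000 that is $25,170.

$25,200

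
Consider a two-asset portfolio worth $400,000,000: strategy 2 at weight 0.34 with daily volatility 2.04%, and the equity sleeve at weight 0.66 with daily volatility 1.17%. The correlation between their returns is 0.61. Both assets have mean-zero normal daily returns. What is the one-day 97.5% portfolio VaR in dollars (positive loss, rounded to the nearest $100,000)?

σ_p² = 0.34²·2.04² + 0.66²·1.17² + 2·0.61·0.34·0.66·2.04·1.17 = 1.7308 (%²).
σ_p = √1.7308 = 1.316%.
At 97.5%, z = 1.960.
VaR = 1.960 × 1.316% = 2.579%; on $400,000,000 that is $10,316,000.

$10,300,000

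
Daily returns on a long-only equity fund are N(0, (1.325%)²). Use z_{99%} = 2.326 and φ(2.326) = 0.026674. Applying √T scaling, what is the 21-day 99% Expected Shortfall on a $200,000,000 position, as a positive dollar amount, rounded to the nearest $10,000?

σ_{21d} = 1.325% × √21 = 6.072%.
ES multiplier = φ(z)/(1−α) = 0.026674/0.01 = 2.667.
ES = 6.072% × 2.667 = 16.194%; on $200,000,000: $32,388,000.

$32,390,000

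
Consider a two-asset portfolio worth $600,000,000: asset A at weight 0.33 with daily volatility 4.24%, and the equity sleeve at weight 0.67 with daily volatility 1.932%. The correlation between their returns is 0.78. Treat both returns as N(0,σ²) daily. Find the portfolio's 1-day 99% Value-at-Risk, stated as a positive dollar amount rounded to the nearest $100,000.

σ_p² = 0.33²·4.24² + 0.67²·1.932² + 2·0.78·0.33·0.67·4.24·1.932 = 6.4588 (%²).
σ_p = √6.4588 = 2.541%.
At 99%, z = 2.326.
VaR = 2.326 × 2.541% = 5.910%; on $600,000,000 that is $35,460,000.

$35,500,000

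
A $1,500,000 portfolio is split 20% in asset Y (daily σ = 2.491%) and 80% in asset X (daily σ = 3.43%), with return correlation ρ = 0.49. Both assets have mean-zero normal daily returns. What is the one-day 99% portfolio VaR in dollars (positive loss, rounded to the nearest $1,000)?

σ_p² = 0.2²·2.491² + 0.8²·3.43² + 2·0.49·0.2·0.8·2.491·3.43 = 9.1175 (%²).
σ_p = √9.1175 = 3.020%.
At 99%, z = 2.326.
VaR = 2.326 × 3.020% = 7.025%; on $1,500,000 that is $105,375.

$105,000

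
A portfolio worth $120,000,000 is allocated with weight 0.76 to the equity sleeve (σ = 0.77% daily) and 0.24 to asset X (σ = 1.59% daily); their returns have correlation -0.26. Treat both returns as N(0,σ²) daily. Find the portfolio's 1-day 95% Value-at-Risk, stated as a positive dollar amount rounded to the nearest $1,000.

σ_p² = 0.76²·0.77² + 0.24²·1.59² + 2·-0.26·0.76·0.24·0.77·1.59 = 0.3720 (%²).
σ_p = √0.3720 = 0.610%.
At 95%, z = 1.645.
VaR = 1.645 × 0.610% = 1.003%; on $120,000,000 that is $1,203,600.

$1,204,000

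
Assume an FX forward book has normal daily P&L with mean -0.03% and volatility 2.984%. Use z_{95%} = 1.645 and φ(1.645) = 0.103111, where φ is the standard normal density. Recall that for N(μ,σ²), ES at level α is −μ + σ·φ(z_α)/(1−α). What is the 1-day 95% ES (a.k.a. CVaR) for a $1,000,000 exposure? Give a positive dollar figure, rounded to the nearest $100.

$61,800

Tail multiplier: φ(z)/(1−α) = 0.103111 / 0.05 = 2.062.
ES = −(-0.03%) + 2.984% × 2.062 = 6.183%.
On $1,000,000: 0.06183 × $1,000,000 = $61,830.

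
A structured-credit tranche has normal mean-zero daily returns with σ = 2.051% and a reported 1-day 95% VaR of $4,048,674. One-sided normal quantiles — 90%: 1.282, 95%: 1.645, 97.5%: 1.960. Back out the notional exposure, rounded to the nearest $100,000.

$120,000,000

VaR as a fraction of value: z·σ = 1.645 × 2.051% = 3.3739%.
Position = $4,048,674 / 0.0337389 = $120,000,000.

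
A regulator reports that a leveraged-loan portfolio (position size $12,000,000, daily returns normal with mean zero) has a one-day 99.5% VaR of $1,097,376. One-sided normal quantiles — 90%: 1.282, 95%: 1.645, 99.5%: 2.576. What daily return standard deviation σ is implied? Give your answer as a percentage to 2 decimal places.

3.55%

VaR as a fraction: $1,097,376 / $12,000,000 = 9.145%.
σ = VaR / z = 9.145% / 2.576 = 3.550%.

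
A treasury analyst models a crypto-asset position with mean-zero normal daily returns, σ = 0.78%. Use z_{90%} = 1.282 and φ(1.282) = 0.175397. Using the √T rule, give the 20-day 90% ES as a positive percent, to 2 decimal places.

σ_{20d} = 0.78% × √20 = 3.488%.
ES multiplier = φ(z)/(1−α) = 0.175397/0.1 = 1.754.
ES = 3.488% × 1.754 = 6.118%.

6.12%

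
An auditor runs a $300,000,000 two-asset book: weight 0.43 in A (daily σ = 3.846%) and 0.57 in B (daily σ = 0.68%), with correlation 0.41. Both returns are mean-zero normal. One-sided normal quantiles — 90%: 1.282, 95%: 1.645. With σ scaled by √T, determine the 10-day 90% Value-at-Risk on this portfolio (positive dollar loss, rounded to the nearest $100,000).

$22,500,000

σ_p = √(0.43²·3.846² + 0.57²·0.68² + 2·0.41·0.43·0.57·3.846·0.68) = 1.847%.
σ_{10d} = 1.847% × √10 = 5.841%.
VaR = 1.282 × 5.841% = 7.488%; on $300,000,000 that is $22,464,000.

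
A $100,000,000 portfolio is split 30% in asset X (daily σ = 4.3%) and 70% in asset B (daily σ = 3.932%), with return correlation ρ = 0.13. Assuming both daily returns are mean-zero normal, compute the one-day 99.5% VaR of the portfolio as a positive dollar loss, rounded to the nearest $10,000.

σ_p² = 0.3²·4.3² + 0.7²·3.932² + 2·0.13·0.3·0.7·4.3·3.932 = 10.1630 (%²).
σ_p = √10.1630 = 3.188%.
At 99.5%, z = 2.576.
VaR = 2.576 × 3.188% = 8.212%; on $100,000,000 that is $8,212,000.

$8,210,000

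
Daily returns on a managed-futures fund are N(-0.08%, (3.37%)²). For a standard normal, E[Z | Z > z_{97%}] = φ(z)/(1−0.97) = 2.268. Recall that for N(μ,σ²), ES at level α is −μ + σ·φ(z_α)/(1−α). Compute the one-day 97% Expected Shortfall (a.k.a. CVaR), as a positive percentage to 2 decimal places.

7.72%

ES = −(-0.08%) + 3.37% × 2.268 = 7.723%.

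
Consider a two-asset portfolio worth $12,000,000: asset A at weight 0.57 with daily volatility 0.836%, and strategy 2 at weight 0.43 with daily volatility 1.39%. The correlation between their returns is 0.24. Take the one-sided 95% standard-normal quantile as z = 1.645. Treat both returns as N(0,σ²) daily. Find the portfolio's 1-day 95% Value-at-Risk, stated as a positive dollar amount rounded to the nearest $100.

σ_p² = 0.57²·0.836² + 0.43²·1.39² + 2·0.24·0.57·0.43·0.836·1.39 = 0.7210 (%²).
σ_p = √0.7210 = 0.849%.
VaR = 1.645 × 0.849% = 1.397%; on $12,000,000 that is $167,640.

$167,600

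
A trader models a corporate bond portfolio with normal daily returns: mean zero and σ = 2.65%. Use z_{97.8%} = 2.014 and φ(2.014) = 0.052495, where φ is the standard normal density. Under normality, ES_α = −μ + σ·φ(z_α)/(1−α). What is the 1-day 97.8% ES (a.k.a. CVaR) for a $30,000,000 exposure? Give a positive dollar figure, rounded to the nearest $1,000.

$1,897,000

Tail multiplier: φ(z)/(1−α) = 0.052495 / 0.022 = 2.386.
ES = 2.65% × 2.386 = 6.323%.
On $30,000,000: 0.06323 × $30,000,000 = $1,896,900.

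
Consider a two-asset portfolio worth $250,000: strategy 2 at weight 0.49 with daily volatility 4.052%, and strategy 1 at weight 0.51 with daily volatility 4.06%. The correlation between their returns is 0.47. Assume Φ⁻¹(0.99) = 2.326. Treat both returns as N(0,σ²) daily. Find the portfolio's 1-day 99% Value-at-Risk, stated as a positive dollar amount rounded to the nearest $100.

σ_p² = 0.49²·4.052² + 0.51²·4.06² + 2·0.47·0.49·0.51·4.052·4.06 = 12.0940 (%²).
σ_p = √12.0940 = 3.478%.
VaR = 2.326 × 3.478% = 8.090%; on $250,000 that is $20,225.

$20,200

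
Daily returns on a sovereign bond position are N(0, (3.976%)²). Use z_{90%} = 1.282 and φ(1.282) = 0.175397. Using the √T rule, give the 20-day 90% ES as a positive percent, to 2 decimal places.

31.19%

σ_{20d} = 3.976% × √20 = 17.781%.
ES multiplier = φ(z)/(1−α) = 0.175397/0.1 = 1.754.
ES = 17.781% × 1.754 = 31.188%.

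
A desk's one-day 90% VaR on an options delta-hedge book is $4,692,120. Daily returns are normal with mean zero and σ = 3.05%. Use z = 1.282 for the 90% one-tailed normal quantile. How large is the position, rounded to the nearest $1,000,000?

$120,000,000

VaR as a fraction of value: z·σ = 1.282 × 3.05% = 3.9101%.
Position = $4,692,120 / 0.039101 = $120,000,000.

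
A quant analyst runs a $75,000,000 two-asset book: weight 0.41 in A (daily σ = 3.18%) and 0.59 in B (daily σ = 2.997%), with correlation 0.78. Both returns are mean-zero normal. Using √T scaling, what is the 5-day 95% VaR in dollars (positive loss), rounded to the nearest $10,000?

$8,010,000

σ_p = √(0.41²·3.18² + 0.59²·2.997² + 2·0.78·0.41·0.59·3.18·2.997) = 2.902%.
σ_{5d} = 2.902% × √5 = 6.489%.
z(95%) = 1.645.
VaR = 1.645 × 6.489% = 10.674%; on $75,000,000 that is $8,005,500.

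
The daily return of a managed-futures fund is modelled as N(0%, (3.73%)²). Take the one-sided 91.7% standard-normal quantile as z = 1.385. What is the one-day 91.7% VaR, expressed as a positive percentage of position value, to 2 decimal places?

VaR = z·σ = 1.385 × 3.73% = 5.166%.

5.17%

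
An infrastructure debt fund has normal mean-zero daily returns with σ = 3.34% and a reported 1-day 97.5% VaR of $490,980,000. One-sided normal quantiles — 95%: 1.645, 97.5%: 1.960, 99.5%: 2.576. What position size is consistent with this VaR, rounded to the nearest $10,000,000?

$7,500,000,000

VaR as a fraction of value: z·σ = 1.960 × 3.34% = 6.5464%.
Position = $490,980,000 / 0.065464 = $7,500,000,000.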